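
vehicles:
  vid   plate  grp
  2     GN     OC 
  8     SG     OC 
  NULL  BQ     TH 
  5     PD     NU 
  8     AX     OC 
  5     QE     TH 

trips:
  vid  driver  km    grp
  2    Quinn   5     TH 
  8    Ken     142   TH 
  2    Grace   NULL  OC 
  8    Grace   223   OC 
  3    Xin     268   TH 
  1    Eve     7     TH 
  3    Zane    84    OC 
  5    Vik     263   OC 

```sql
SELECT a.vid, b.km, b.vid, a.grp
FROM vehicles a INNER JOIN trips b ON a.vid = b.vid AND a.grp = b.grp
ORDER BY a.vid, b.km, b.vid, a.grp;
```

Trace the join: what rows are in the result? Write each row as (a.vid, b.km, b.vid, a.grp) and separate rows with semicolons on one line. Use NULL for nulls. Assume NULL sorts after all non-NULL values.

(2, NULL, 2, OC); (8, 223, 8, OC); (8, 223, 8, OC)

INNER JOIN keeps only pairs where the ON condition holds.
Matching on a.vid = b.vid AND a.grp = b.grp. A NULL in a compared column never satisfies the condition.
Matched pairs: 3.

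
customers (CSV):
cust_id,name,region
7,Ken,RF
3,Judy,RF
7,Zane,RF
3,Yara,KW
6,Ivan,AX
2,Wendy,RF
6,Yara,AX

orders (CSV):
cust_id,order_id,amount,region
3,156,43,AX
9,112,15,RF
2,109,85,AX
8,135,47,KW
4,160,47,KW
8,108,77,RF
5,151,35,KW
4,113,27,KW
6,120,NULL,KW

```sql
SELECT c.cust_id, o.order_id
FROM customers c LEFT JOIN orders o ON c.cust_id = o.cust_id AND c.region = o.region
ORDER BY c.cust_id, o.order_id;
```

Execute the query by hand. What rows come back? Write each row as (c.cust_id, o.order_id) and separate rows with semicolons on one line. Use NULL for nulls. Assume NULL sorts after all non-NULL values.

LEFT JOIN keeps every row from `customers`; unmatched rows get NULL for `orders`'s columns.
Matching on c.cust_id = o.cust_id AND c.region = o.region.
- c[0] cust_id=7, region=RF → no match; kept with NULLs on the o side.
- c[1] cust_id=3, region=RF → no match; kept with NULLs on the o side.
- c[2] cust_id=7, region=RF → no match; kept with NULLs on the o side.
- c[3] cust_id=3, region=KW → no match; kept with NULLs on the o side.
- c[4] cust_id=6, region=AX → no match; kept with NULLs on the o side.
- c[5] cust_id=2, region=RF → no match; kept with NULLs on the o side.
- c[6] cust_id=6, region=AX → no match; kept with NULLs on the o side.
After projecting and ordering:
c.cust_id | o.order_id
2 | NULL
3 | NULL
3 | NULL
6 | NULL
6 | NULL
7 | NULL
7 | NULL

(2, NULL); (3, NULL); (3, NULL); (6, NULL); (6, NULL); (7, NULL); (7, NULL)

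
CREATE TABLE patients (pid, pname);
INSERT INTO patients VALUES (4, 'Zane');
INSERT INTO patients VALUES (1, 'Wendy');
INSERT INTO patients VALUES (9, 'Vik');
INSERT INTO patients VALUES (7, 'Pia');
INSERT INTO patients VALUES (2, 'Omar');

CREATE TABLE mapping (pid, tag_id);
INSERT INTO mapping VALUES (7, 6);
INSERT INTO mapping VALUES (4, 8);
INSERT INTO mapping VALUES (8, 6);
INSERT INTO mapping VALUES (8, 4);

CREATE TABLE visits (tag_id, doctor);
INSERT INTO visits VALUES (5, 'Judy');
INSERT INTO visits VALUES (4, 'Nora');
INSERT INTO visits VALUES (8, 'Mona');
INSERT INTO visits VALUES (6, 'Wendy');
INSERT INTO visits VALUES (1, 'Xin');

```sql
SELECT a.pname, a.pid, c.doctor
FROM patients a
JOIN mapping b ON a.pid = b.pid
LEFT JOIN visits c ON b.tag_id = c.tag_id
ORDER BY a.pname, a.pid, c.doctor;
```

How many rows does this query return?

2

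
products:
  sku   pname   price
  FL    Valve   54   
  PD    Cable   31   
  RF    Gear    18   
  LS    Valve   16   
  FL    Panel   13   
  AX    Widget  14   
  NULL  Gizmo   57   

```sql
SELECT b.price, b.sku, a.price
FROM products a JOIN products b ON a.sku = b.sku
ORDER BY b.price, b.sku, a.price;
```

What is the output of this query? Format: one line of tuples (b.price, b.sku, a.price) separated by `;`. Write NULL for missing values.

INNER JOIN keeps only pairs where the ON condition holds.
Matching on a.sku = b.sku. A NULL in a compared column never satisfies the condition.
- a[0] sku=FL → 2 match(es) in b → 2 row(s).
- a[1] sku=PD → 1 match(es) in b → 1 row(s).
- a[2] sku=RF → 1 match(es) in b → 1 row(s).
- a[3] sku=LS → 1 match(es) in b → 1 row(s).
- a[4] sku=FL → 2 match(es) in b → 2 row(s).
- a[5] sku=AX → 1 match(es) in b → 1 row(s).
- a[6] sku=NULL → no match; dropped.
After projecting and ordering:
b.price | b.sku | a.price
13 | FL | 13
13 | FL | 54
14 | AX | 14
16 | LS | 16
18 | RF | 18
31 | PD | 31
54 | FL | 13
54 | FL | 54

(13, FL, 13); (13, FL, 54); (14, AX, 14); (16, LS, 16); (18, RF, 18); (31, PD, 31); (54, FL, 13); (54, FL, 54)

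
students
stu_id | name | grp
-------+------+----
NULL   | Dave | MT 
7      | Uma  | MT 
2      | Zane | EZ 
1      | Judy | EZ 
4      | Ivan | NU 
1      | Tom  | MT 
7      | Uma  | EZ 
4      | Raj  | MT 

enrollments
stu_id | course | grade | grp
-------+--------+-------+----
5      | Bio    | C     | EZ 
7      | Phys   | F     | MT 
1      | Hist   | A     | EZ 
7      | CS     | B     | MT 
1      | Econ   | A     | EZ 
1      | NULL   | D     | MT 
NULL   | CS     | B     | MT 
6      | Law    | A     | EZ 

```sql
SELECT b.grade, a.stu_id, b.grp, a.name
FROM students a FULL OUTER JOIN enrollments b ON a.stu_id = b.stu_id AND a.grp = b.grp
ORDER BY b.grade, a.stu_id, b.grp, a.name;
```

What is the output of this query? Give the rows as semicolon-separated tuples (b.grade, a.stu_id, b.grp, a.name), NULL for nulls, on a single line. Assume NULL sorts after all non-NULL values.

(A, 1, EZ, Judy); (A, 1, EZ, Judy); (A, NULL, EZ, NULL); (B, 7, MT, Uma); (B, NULL, MT, NULL); (C, NULL, EZ, NULL); (D, 1, MT, Tom); (F, 7, MT, Uma); (NULL, 2, NULL, Zane); (NULL, 4, NULL, Ivan); (NULL, 4, NULL, Raj); (NULL, 7, NULL, Uma); (NULL, NULL, NULL, Dave)

FULL OUTER JOIN keeps every row from both sides; unmatched rows get NULL for the other side's columns.
Matching on a.stu_id = b.stu_id AND a.grp = b.grp. A NULL in a compared column never satisfies the condition.
- a row (stu_id=NULL, grp=MT): no match → kept, b columns NULL.
- a row (stu_id=7, grp=MT): matches 2 b row(s) → 2 output row(s).
- a row (stu_id=2, grp=EZ): no match → kept, b columns NULL.
- a row (stu_id=1, grp=EZ): matches 2 b row(s) → 2 output row(s).
- a row (stu_id=4, grp=NU): no match → kept, b columns NULL.
- a row (stu_id=1, grp=MT): matches 1 b row(s) → 1 output row(s).
- a row (stu_id=7, grp=EZ): no match → kept, b columns NULL.
- a row (stu_id=4, grp=MT): no match → kept, b columns NULL.
- plus 3 unmatched b row(s), each kept with NULL a columns.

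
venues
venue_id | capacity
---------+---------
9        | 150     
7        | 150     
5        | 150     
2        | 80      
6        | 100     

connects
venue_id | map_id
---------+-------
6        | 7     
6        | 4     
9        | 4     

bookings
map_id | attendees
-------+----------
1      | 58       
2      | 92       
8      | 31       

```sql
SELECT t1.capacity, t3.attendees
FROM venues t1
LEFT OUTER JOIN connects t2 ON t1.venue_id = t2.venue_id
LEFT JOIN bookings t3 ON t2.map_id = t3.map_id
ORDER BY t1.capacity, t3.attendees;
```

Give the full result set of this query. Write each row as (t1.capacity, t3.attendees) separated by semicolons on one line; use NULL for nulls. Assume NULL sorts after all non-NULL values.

Evaluate left to right. First `venues t1 LEFT JOIN connects t2` on venue_id: 6 row(s).
Then LEFT JOIN `bookings t3` on map_id: each of those 6 rows is kept; rows whose t2.map_id has no match in t3 get NULL for t3's columns.

(80, NULL); (100, NULL); (100, NULL); (150, NULL); (150, NULL); (150, NULL)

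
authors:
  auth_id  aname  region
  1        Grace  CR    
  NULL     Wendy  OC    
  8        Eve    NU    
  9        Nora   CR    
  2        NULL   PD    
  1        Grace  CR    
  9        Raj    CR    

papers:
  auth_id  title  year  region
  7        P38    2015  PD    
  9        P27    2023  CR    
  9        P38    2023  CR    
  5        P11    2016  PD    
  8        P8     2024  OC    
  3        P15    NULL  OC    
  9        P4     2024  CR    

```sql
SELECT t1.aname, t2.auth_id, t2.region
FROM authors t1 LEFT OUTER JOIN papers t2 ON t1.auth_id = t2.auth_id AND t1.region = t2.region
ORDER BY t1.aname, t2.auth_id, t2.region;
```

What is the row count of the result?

11

LEFT JOIN keeps every row from `authors`; unmatched rows get NULL for `papers`'s columns.
Matching on t1.auth_id = t2.auth_id AND t1.region = t2.region. A NULL in a compared column never satisfies the condition.
Matched pairs: 6; unmatched t1 rows kept: 5.
Total: 6 matched + 5 padded = 11 rows.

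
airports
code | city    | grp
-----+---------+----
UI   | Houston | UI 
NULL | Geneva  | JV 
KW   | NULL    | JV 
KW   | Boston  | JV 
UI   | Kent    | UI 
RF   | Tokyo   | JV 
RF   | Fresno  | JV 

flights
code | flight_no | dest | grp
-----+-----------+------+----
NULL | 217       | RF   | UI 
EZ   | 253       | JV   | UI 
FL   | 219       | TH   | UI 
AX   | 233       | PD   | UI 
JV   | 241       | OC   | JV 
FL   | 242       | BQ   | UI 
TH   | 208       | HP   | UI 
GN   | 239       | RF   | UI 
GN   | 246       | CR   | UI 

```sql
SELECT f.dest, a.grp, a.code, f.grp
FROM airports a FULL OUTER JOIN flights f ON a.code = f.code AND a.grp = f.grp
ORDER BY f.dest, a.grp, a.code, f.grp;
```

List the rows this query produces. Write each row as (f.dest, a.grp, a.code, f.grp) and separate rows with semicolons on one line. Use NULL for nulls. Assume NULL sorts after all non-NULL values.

FULL OUTER JOIN keeps every row from both sides; unmatched rows get NULL for the other side's columns.
Matching on a.code = f.code AND a.grp = f.grp. A NULL in a compared column never satisfies the condition.
- a (code=UI, grp=UI) has no partner → padded with NULL.
- a (code=NULL, grp=JV) has no partner → padded with NULL.
- a (code=KW, grp=JV) has no partner → padded with NULL.
- a (code=KW, grp=JV) has no partner → padded with NULL.
- a (code=UI, grp=UI) has no partner → padded with NULL.
- a (code=RF, grp=JV) has no partner → padded with NULL.
- a (code=RF, grp=JV) has no partner → padded with NULL.
- 9 f row(s) had no a match → kept, a columns NULL.

(BQ, NULL, NULL, UI); (CR, NULL, NULL, UI); (HP, NULL, NULL, UI); (JV, NULL, NULL, UI); (OC, NULL, NULL, JV); (PD, NULL, NULL, UI); (RF, NULL, NULL, UI); (RF, NULL, NULL, UI); (TH, NULL, NULL, UI); (NULL, JV, KW, NULL); (NULL, JV, KW, NULL); (NULL, JV, RF, NULL); (NULL, JV, RF, NULL); (NULL, JV, NULL, NULL); (NULL, UI, UI, NULL); (NULL, UI, UI, NULL)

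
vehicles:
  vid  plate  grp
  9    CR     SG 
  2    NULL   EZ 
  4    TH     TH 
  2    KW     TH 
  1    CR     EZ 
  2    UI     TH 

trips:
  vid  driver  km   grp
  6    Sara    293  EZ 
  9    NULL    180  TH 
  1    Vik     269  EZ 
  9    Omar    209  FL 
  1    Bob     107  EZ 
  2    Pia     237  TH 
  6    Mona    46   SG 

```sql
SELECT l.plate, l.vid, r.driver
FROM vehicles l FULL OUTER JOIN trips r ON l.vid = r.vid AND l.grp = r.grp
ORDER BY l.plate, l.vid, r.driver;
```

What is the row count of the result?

11

FULL OUTER JOIN keeps every row from both sides; unmatched rows get NULL for the other side's columns.
Matching on l.vid = r.vid AND l.grp = r.grp.
- l[0] vid=9, grp=SG → no match; kept with NULLs on the r side.
- l[1] vid=2, grp=EZ → no match; kept with NULLs on the r side.
- l[2] vid=4, grp=TH → no match; kept with NULLs on the r side.
- l[3] vid=2, grp=TH → 1 match(es) in r → 1 row(s).
- l[4] vid=1, grp=EZ → 2 match(es) in r → 2 row(s).
- l[5] vid=2, grp=TH → 1 match(es) in r → 1 row(s).
- 4 r row(s) had no l match → kept, l columns NULL.
Total: 4 matched + 7 padded = 11 rows.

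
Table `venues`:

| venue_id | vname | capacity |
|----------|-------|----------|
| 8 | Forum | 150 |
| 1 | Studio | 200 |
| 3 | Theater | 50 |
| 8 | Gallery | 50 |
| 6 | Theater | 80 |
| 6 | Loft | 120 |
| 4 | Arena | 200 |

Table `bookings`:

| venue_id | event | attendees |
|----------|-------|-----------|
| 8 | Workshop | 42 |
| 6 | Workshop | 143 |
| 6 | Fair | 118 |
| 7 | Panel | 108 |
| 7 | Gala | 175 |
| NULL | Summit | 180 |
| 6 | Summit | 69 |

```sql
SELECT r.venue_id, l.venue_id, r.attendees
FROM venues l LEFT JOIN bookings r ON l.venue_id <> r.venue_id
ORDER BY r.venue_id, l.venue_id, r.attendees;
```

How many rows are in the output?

LEFT JOIN keeps every row from `venues`; unmatched rows get NULL for `bookings`'s columns.
Matching on l.venue_id <> r.venue_id. A NULL in a compared column never satisfies the condition.
- venue_id=8: 5 matching r row(s), so 5 row(s) emitted.
- venue_id=1: 6 matching r row(s), so 6 row(s) emitted.
- venue_id=3: 6 matching r row(s), so 6 row(s) emitted.
- venue_id=8: 5 matching r row(s), so 5 row(s) emitted.
- venue_id=6: 3 matching r row(s), so 3 row(s) emitted.
- venue_id=6: 3 matching r row(s), so 3 row(s) emitted.
- venue_id=4: 6 matching r row(s), so 6 row(s) emitted.
Total: 34 rows.

34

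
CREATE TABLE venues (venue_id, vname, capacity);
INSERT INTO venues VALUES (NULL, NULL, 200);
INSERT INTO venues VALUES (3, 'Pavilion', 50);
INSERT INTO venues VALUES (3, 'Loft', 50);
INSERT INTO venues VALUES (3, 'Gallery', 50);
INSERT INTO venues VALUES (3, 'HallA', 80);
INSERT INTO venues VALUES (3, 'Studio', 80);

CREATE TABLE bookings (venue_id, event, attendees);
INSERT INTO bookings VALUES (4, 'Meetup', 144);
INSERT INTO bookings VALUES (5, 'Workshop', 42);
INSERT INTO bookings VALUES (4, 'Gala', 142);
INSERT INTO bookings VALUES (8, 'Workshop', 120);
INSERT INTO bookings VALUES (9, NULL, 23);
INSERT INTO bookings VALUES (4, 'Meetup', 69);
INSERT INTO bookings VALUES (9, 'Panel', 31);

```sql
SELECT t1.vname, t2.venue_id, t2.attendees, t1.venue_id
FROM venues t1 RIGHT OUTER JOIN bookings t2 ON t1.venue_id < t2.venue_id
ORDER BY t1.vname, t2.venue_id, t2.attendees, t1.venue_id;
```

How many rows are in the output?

RIGHT JOIN keeps every row from `bookings`; unmatched rows get NULL for `venues`'s columns.
Matching on t1.venue_id < t2.venue_id. A NULL in a compared column never satisfies the condition.
- venue_id=NULL: no matching t2 row.
- venue_id=3: 7 matching t2 row(s), so 7 row(s) emitted.
- venue_id=3: 7 matching t2 row(s), so 7 row(s) emitted.
- venue_id=3: 7 matching t2 row(s), so 7 row(s) emitted.
- venue_id=3: 7 matching t2 row(s), so 7 row(s) emitted.
- venue_id=3: 7 matching t2 row(s), so 7 row(s) emitted.
- every t2 row matched at least one t1 row.
Total: 35 rows.

35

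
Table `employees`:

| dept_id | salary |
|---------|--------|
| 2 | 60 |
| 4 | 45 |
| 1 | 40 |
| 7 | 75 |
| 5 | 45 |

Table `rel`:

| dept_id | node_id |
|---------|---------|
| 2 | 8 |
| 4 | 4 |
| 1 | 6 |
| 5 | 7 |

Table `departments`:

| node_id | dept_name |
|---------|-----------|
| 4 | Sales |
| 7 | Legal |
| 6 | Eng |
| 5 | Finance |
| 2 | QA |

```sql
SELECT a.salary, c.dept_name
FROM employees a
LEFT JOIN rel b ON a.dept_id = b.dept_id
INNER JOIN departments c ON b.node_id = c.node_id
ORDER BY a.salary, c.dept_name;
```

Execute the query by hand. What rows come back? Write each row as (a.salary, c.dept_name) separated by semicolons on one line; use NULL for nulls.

Joins associate left-to-right: employees LEFT JOIN rel on dept_id gives 5 intermediate row(s).
Then INNER JOIN `departments c` on node_id: keep only rows whose b.node_id appears in c.

(40, Eng); (45, Legal); (45, Sales)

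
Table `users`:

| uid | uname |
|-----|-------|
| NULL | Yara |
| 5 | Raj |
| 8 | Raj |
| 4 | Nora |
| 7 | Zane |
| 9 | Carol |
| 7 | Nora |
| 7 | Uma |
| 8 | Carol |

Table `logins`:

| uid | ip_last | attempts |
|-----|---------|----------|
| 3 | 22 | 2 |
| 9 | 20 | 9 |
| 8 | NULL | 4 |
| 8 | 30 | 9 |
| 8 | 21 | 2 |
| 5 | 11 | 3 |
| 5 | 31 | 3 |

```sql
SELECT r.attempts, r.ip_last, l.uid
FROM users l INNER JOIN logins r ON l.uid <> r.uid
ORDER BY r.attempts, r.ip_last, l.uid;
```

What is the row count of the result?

INNER JOIN keeps only pairs where the ON condition holds.
Matching on l.uid <> r.uid. A NULL in a compared column never satisfies the condition.
- l[0] uid=NULL → no match; dropped.
- l[1] uid=5 → 5 match(es) in r → 5 row(s).
- l[2] uid=8 → 4 match(es) in r → 4 row(s).
- l[3] uid=4 → 7 match(es) in r → 7 row(s).
- l[4] uid=7 → 7 match(es) in r → 7 row(s).
- l[5] uid=9 → 6 match(es) in r → 6 row(s).
- l[6] uid=7 → 7 match(es) in r → 7 row(s).
- l[7] uid=7 → 7 match(es) in r → 7 row(s).
- l[8] uid=8 → 4 match(es) in r → 4 row(s).
Total: 47 rows.

47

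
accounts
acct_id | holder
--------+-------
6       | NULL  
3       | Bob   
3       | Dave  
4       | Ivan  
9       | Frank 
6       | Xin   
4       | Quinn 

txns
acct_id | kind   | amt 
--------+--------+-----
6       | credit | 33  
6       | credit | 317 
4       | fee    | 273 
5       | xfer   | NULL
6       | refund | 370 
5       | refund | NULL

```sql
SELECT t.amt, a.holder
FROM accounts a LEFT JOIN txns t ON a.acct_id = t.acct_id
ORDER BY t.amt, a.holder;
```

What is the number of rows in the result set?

LEFT JOIN keeps every row from `accounts`; unmatched rows get NULL for `txns`'s columns.
Matching on a.acct_id = t.acct_id.
- acct_id=6: 3 matching t row(s), so 3 row(s) emitted.
- acct_id=3: no t row matches, row kept with t columns NULL.
- acct_id=3: no t row matches, row kept with t columns NULL.
- acct_id=4: 1 matching t row(s), so 1 row(s) emitted.
- acct_id=9: no t row matches, row kept with t columns NULL.
- acct_id=6: 3 matching t row(s), so 3 row(s) emitted.
- acct_id=4: 1 matching t row(s), so 1 row(s) emitted.
Total: 8 matched + 3 padded = 11 rows.

11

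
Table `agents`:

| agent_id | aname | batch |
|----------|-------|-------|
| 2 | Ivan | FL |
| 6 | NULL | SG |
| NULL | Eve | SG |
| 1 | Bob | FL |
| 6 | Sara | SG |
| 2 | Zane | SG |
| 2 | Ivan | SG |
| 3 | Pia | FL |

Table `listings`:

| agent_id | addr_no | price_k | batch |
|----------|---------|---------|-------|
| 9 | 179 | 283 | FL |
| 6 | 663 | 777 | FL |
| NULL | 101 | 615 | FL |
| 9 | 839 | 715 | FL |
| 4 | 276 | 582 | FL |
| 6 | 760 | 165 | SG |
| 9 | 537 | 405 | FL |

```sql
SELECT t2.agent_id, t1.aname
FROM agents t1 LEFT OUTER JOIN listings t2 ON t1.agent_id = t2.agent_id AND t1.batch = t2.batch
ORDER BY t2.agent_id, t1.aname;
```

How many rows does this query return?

LEFT JOIN keeps every row from `agents`; unmatched rows get NULL for `listings`'s columns.
Matching on t1.agent_id = t2.agent_id AND t1.batch = t2.batch. A NULL in a compared column never satisfies the condition.
- agent_id=2, batch=FL: no t2 row matches, row kept with t2 columns NULL.
- agent_id=6, batch=SG: 1 matching t2 row(s), so 1 row(s) emitted.
- agent_id=NULL, batch=SG: no t2 row matches, row kept with t2 columns NULL.
- agent_id=1, batch=FL: no t2 row matches, row kept with t2 columns NULL.
- agent_id=6, batch=SG: 1 matching t2 row(s), so 1 row(s) emitted.
- agent_id=2, batch=SG: no t2 row matches, row kept with t2 columns NULL.
- agent_id=2, batch=SG: no t2 row matches, row kept with t2 columns NULL.
- agent_id=3, batch=FL: no t2 row matches, row kept with t2 columns NULL.
Total: 2 matched + 6 padded = 8 rows.

8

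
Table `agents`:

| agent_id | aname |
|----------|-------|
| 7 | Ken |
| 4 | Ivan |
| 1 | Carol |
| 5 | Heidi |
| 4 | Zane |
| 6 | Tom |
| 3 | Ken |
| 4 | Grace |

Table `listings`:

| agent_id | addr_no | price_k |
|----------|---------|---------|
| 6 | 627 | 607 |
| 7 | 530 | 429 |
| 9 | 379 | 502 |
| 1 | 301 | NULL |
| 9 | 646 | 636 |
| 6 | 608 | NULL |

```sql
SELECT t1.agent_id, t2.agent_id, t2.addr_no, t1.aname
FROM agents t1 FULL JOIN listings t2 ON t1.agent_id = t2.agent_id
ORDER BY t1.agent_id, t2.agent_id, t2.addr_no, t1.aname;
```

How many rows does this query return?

FULL OUTER JOIN keeps every row from both sides; unmatched rows get NULL for the other side's columns.
Matching on t1.agent_id = t2.agent_id.
Matched pairs: 4; unmatched t1 rows kept: 5; unmatched t2 rows kept: 2.
Total: 4 matched + 7 padded = 11 rows.

11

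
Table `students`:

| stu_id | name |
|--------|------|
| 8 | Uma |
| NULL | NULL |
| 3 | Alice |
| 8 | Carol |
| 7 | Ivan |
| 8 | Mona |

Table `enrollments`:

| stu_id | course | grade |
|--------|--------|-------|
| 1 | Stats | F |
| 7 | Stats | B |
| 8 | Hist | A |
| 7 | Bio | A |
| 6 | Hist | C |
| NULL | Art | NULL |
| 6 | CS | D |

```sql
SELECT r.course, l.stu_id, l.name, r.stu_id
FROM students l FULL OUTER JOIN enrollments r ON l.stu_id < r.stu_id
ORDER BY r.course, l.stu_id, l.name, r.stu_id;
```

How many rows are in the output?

FULL OUTER JOIN keeps every row from both sides; unmatched rows get NULL for the other side's columns.
Matching on l.stu_id < r.stu_id. A NULL in a compared column never satisfies the condition.
- l (stu_id=8) has no partner → padded with NULL.
- l (stu_id=NULL) has no partner → padded with NULL.
- l (stu_id=3) pairs with 5 row(s) of r.
- l (stu_id=8) has no partner → padded with NULL.
- l (stu_id=7) pairs with 1 row(s) of r.
- l (stu_id=8) has no partner → padded with NULL.
- 2 r row(s) had no l match → kept, l columns NULL.
Total: 6 matched + 6 padded = 12 rows.

12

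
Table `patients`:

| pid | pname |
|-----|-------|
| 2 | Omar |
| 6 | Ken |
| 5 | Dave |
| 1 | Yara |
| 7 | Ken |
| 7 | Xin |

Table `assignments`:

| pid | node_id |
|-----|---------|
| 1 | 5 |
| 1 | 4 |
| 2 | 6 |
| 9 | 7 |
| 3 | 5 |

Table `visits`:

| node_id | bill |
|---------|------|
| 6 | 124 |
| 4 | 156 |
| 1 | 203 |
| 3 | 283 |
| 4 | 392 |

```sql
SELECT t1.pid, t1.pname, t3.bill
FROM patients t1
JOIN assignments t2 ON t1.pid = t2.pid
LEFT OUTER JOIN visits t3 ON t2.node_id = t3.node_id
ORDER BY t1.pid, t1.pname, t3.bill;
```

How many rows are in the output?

Joins associate left-to-right: patients INNER JOIN assignments on pid gives 3 intermediate row(s).
Then LEFT JOIN `visits t3` on node_id: each of those 3 rows is kept; rows whose t2.node_id has no match in t3 get NULL for t3's columns.
Result: 4 row(s).

4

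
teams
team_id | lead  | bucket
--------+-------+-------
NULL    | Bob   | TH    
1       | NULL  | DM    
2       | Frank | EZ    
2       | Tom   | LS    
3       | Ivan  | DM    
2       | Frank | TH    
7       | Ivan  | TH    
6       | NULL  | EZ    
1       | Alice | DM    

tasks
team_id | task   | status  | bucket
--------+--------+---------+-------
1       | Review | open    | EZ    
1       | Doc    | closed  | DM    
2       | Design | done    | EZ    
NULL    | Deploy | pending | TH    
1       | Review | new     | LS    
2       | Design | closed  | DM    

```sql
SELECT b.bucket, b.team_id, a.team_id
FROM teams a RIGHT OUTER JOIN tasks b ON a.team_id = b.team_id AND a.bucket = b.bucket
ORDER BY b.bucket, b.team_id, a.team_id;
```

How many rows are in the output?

7

RIGHT JOIN keeps every row from `tasks`; unmatched rows get NULL for `teams`'s columns.
Matching on a.team_id = b.team_id AND a.bucket = b.bucket. A NULL in a compared column never satisfies the condition.
Matched pairs: 3; unmatched b rows kept: 4.
Total: 3 matched + 4 padded = 7 rows.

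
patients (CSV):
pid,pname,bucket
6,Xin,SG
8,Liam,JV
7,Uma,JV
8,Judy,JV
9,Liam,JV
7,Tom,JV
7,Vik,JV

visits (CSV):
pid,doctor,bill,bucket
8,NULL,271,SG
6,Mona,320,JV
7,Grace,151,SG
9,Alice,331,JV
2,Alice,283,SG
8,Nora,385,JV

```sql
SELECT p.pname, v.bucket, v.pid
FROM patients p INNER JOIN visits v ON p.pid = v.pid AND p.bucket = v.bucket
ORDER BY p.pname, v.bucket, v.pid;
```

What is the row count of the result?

3

INNER JOIN keeps only pairs where the ON condition holds.
Matching on p.pid = v.pid AND p.bucket = v.bucket.
Matched pairs: 3.
Total: 3 rows.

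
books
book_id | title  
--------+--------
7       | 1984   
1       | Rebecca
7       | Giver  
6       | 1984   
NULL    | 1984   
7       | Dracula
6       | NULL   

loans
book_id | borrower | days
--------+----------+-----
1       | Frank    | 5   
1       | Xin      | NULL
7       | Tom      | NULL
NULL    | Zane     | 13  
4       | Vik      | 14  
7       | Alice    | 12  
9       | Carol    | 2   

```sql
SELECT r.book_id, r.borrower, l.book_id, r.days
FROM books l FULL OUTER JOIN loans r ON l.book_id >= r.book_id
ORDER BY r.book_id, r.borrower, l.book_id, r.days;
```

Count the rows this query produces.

26

FULL OUTER JOIN keeps every row from both sides; unmatched rows get NULL for the other side's columns.
Matching on l.book_id >= r.book_id. A NULL in a compared column never satisfies the condition.
- l[0] book_id=7 → 5 match(es) in r → 5 row(s).
- l[1] book_id=1 → 2 match(es) in r → 2 row(s).
- l[2] book_id=7 → 5 match(es) in r → 5 row(s).
- l[3] book_id=6 → 3 match(es) in r → 3 row(s).
- l[4] book_id=NULL → no match; kept with NULLs on the r side.
- l[5] book_id=7 → 5 match(es) in r → 5 row(s).
- l[6] book_id=6 → 3 match(es) in r → 3 row(s).
- plus 2 unmatched r row(s), each kept with NULL l columns.
Total: 23 matched + 3 padded = 26 rows.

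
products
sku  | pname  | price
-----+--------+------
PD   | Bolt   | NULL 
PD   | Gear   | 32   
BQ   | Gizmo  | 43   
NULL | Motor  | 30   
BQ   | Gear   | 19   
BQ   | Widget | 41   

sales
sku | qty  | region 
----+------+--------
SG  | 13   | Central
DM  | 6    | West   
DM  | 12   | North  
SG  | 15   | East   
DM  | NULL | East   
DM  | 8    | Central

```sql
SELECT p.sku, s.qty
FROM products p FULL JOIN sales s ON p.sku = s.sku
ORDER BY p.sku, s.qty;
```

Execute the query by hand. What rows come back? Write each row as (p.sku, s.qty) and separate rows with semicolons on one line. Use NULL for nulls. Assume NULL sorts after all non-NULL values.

(BQ, NULL); (BQ, NULL); (BQ, NULL); (PD, NULL); (PD, NULL); (NULL, 6); (NULL, 8); (NULL, 12); (NULL, 13); (NULL, 15); (NULL, NULL); (NULL, NULL)

FULL OUTER JOIN keeps every row from both sides; unmatched rows get NULL for the other side's columns.
Matching on p.sku = s.sku. A NULL in a compared column never satisfies the condition.
Matched pairs: 0; unmatched p rows kept: 6; unmatched s rows kept: 6.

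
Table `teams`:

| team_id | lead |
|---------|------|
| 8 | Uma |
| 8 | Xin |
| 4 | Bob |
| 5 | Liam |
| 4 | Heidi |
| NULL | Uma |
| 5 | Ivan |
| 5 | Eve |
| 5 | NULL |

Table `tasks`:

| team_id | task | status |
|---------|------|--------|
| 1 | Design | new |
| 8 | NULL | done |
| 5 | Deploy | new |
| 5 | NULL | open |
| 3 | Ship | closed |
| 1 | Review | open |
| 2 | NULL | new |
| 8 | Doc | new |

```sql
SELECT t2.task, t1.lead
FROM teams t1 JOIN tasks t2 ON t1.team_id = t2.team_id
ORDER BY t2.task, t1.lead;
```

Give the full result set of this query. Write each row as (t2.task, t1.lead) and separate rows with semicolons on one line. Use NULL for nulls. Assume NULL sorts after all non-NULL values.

INNER JOIN keeps only pairs where the ON condition holds.
Matching on t1.team_id = t2.team_id. A NULL in a compared column never satisfies the condition.
- t1[0] team_id=8 → 2 match(es) in t2 → 2 row(s).
- t1[1] team_id=8 → 2 match(es) in t2 → 2 row(s).
- t1[2] team_id=4 → no match; dropped.
- t1[3] team_id=5 → 2 match(es) in t2 → 2 row(s).
- t1[4] team_id=4 → no match; dropped.
- t1[5] team_id=NULL → no match; dropped.
- t1[6] team_id=5 → 2 match(es) in t2 → 2 row(s).
- t1[7] team_id=5 → 2 match(es) in t2 → 2 row(s).
- t1[8] team_id=5 → 2 match(es) in t2 → 2 row(s).

(Deploy, Eve); (Deploy, Ivan); (Deploy, Liam); (Deploy, NULL); (Doc, Uma); (Doc, Xin); (NULL, Eve); (NULL, Ivan); (NULL, Liam); (NULL, Uma); (NULL, Xin); (NULL, NULL)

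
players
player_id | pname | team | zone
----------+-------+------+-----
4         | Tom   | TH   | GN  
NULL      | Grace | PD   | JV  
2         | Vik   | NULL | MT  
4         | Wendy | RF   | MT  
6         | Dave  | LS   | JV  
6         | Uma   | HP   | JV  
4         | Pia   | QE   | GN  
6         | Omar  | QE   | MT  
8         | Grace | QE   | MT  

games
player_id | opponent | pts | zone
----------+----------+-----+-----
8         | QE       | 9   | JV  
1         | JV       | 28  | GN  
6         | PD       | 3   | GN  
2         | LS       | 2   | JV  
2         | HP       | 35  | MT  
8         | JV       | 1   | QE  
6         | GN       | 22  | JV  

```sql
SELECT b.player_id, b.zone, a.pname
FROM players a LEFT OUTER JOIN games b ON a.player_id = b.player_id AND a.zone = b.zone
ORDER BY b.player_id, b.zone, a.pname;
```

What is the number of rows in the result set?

LEFT JOIN keeps every row from `players`; unmatched rows get NULL for `games`'s columns.
Matching on a.player_id = b.player_id AND a.zone = b.zone. A NULL in a compared column never satisfies the condition.
Matched pairs: 3; unmatched a rows kept: 6.
Total: 3 matched + 6 padded = 9 rows.

9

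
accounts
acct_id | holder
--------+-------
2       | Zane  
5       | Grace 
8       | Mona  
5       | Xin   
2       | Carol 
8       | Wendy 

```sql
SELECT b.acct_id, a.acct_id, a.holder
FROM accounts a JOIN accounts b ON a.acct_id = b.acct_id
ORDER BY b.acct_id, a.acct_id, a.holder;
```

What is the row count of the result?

12

INNER JOIN keeps only pairs where the ON condition holds.
Matching on a.acct_id = b.acct_id.
- a (acct_id=2) pairs with 2 row(s) of b.
- a (acct_id=5) pairs with 2 row(s) of b.
- a (acct_id=8) pairs with 2 row(s) of b.
- a (acct_id=5) pairs with 2 row(s) of b.
- a (acct_id=2) pairs with 2 row(s) of b.
- a (acct_id=8) pairs with 2 row(s) of b.
Total: 12 rows.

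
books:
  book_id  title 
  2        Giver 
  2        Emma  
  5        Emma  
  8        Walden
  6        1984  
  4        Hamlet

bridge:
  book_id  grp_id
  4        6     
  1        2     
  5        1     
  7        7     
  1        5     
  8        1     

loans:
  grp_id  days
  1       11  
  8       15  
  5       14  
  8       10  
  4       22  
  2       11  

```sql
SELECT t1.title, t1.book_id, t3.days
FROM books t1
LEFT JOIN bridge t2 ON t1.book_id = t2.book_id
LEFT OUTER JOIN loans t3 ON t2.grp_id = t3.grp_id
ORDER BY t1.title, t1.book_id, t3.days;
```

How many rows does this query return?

6

Evaluate left to right. First `books t1 LEFT JOIN bridge t2` on book_id: 6 row(s).
Then LEFT JOIN `loans t3` on grp_id: each of those 6 rows is kept; rows whose t2.grp_id has no match in t3 get NULL for t3's columns.
Result: 6 row(s).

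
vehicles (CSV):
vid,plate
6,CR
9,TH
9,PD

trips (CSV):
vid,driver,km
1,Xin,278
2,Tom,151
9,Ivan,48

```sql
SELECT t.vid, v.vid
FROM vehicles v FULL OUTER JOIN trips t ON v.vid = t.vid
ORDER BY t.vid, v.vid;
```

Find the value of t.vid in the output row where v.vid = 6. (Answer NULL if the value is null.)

FULL OUTER JOIN keeps every row from both sides; unmatched rows get NULL for the other side's columns.
Matching on v.vid = t.vid.
- vid=6: no t row matches, row kept with t columns NULL.
- vid=9: 1 matching t row(s), so 1 row(s) emitted.
- vid=9: 1 matching t row(s), so 1 row(s) emitted.
- plus 2 unmatched t row(s), each kept with NULL v columns.

NULL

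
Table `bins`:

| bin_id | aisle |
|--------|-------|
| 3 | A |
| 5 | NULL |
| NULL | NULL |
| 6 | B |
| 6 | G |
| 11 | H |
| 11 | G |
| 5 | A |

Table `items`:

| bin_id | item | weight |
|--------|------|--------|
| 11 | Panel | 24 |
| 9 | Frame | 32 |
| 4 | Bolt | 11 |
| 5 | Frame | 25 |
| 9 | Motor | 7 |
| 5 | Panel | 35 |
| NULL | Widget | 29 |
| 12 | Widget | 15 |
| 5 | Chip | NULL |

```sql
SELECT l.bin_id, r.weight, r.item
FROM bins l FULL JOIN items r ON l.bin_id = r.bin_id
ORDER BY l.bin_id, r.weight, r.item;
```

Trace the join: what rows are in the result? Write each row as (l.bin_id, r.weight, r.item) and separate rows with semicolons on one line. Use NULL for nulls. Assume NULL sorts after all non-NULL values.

(3, NULL, NULL); (5, 25, Frame); (5, 25, Frame); (5, 35, Panel); (5, 35, Panel); (5, NULL, Chip); (5, NULL, Chip); (6, NULL, NULL); (6, NULL, NULL); (11, 24, Panel); (11, 24, Panel); (NULL, 7, Motor); (NULL, 11, Bolt); (NULL, 15, Widget); (NULL, 29, Widget); (NULL, 32, Frame); (NULL, NULL, NULL)

FULL OUTER JOIN keeps every row from both sides; unmatched rows get NULL for the other side's columns.
Matching on l.bin_id = r.bin_id. A NULL in a compared column never satisfies the condition.
- l[0] bin_id=3 → no match; kept with NULLs on the r side.
- l[1] bin_id=5 → 3 match(es) in r → 3 row(s).
- l[2] bin_id=NULL → no match; kept with NULLs on the r side.
- l[3] bin_id=6 → no match; kept with NULLs on the r side.
- l[4] bin_id=6 → no match; kept with NULLs on the r side.
- l[5] bin_id=11 → 1 match(es) in r → 1 row(s).
- l[6] bin_id=11 → 1 match(es) in r → 1 row(s).
- l[7] bin_id=5 → 3 match(es) in r → 3 row(s).
- 5 row(s) from r found no l partner → padded with NULL.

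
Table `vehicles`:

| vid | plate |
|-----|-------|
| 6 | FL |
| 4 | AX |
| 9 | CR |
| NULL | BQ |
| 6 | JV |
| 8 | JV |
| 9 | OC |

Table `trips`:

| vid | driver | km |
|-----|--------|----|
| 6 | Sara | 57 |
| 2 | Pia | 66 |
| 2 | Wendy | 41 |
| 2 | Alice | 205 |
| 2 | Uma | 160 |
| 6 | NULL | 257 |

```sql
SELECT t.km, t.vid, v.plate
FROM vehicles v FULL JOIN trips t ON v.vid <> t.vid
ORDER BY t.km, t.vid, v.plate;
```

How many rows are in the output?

33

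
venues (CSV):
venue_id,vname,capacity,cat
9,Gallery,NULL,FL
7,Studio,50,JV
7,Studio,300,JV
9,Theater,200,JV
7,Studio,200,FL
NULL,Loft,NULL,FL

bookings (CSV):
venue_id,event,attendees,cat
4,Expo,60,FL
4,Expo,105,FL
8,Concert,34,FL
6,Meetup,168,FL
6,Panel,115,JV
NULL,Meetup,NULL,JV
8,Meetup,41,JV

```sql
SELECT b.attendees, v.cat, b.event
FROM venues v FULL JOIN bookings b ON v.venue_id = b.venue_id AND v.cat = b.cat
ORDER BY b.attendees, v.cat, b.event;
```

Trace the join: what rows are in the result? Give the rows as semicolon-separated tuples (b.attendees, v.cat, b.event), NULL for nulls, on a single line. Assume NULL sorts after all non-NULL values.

(34, NULL, Concert); (41, NULL, Meetup); (60, NULL, Expo); (105, NULL, Expo); (115, NULL, Panel); (168, NULL, Meetup); (NULL, FL, NULL); (NULL, FL, NULL); (NULL, FL, NULL); (NULL, JV, NULL); (NULL, JV, NULL); (NULL, JV, NULL); (NULL, NULL, Meetup)

FULL OUTER JOIN keeps every row from both sides; unmatched rows get NULL for the other side's columns.
Matching on v.venue_id = b.venue_id AND v.cat = b.cat. A NULL in a compared column never satisfies the condition.
Matched pairs: 0; unmatched v rows kept: 6; unmatched b rows kept: 7.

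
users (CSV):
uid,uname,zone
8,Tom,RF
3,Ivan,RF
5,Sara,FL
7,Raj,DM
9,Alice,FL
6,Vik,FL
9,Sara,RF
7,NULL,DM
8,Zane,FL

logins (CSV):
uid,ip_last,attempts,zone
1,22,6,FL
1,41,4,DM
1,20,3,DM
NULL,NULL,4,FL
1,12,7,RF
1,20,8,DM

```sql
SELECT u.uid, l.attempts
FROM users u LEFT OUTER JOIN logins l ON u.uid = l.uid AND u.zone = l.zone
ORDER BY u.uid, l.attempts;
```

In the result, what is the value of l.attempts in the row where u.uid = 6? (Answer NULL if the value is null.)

NULL

LEFT JOIN keeps every row from `users`; unmatched rows get NULL for `logins`'s columns.
Matching on u.uid = l.uid AND u.zone = l.zone. A NULL in a compared column never satisfies the condition.
- u[0] uid=8, zone=RF → no match; kept with NULLs on the l side.
- u[1] uid=3, zone=RF → no match; kept with NULLs on the l side.
- u[2] uid=5, zone=FL → no match; kept with NULLs on the l side.
- u[3] uid=7, zone=DM → no match; kept with NULLs on the l side.
- u[4] uid=9, zone=FL → no match; kept with NULLs on the l side.
- u[5] uid=6, zone=FL → no match; kept with NULLs on the l side.
- u[6] uid=9, zone=RF → no match; kept with NULLs on the l side.
- u[7] uid=7, zone=DM → no match; kept with NULLs on the l side.
- u[8] uid=8, zone=FL → no match; kept with NULLs on the l side.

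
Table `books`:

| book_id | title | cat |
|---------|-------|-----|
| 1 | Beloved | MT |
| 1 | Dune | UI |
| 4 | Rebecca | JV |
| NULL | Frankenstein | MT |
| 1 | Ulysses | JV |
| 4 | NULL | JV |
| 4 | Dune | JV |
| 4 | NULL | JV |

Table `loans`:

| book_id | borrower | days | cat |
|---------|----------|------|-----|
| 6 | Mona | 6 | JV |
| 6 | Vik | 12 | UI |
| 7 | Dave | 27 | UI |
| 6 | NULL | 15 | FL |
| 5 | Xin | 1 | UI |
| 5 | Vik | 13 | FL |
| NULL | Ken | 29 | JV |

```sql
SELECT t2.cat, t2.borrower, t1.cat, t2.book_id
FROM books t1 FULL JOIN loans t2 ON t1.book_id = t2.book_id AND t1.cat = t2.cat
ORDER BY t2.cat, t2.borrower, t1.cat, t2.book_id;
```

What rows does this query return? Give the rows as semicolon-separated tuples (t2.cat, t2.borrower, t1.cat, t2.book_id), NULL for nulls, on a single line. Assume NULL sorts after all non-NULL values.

(FL, Vik, NULL, 5); (FL, NULL, NULL, 6); (JV, Ken, NULL, NULL); (JV, Mona, NULL, 6); (UI, Dave, NULL, 7); (UI, Vik, NULL, 6); (UI, Xin, NULL, 5); (NULL, NULL, JV, NULL); (NULL, NULL, JV, NULL); (NULL, NULL, JV, NULL); (NULL, NULL, JV, NULL); (NULL, NULL, JV, NULL); (NULL, NULL, MT, NULL); (NULL, NULL, MT, NULL); (NULL, NULL, UI, NULL)

FULL OUTER JOIN keeps every row from both sides; unmatched rows get NULL for the other side's columns.
Matching on t1.book_id = t2.book_id AND t1.cat = t2.cat. A NULL in a compared column never satisfies the condition.
- t1 row (book_id=1, cat=MT): no match → kept, t2 columns NULL.
- t1 row (book_id=1, cat=UI): no match → kept, t2 columns NULL.
- t1 row (book_id=4, cat=JV): no match → kept, t2 columns NULL.
- t1 row (book_id=NULL, cat=MT): no match → kept, t2 columns NULL.
- t1 row (book_id=1, cat=JV): no match → kept, t2 columns NULL.
- t1 row (book_id=4, cat=JV): no match → kept, t2 columns NULL.
- t1 row (book_id=4, cat=JV): no match → kept, t2 columns NULL.
- t1 row (book_id=4, cat=JV): no match → kept, t2 columns NULL.
- 7 row(s) from t2 found no t1 partner → padded with NULL.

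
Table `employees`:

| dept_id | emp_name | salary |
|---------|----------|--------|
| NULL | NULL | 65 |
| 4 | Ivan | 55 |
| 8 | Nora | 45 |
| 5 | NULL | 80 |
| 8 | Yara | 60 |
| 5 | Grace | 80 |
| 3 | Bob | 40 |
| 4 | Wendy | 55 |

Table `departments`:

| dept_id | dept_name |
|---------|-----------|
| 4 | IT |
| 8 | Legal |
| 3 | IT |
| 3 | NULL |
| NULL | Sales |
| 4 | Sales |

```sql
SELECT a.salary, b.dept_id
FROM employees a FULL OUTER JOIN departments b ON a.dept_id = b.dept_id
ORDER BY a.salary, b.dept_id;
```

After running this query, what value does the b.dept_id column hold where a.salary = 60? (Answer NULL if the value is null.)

FULL OUTER JOIN keeps every row from both sides; unmatched rows get NULL for the other side's columns.
Matching on a.dept_id = b.dept_id. A NULL in a compared column never satisfies the condition.
- a[0] dept_id=NULL → no match; kept with NULLs on the b side.
- a[1] dept_id=4 → 2 match(es) in b → 2 row(s).
- a[2] dept_id=8 → 1 match(es) in b → 1 row(s).
- a[3] dept_id=5 → no match; kept with NULLs on the b side.
- a[4] dept_id=8 → 1 match(es) in b → 1 row(s).
- a[5] dept_id=5 → no match; kept with NULLs on the b side.
- a[6] dept_id=3 → 2 match(es) in b → 2 row(s).
- a[7] dept_id=4 → 2 match(es) in b → 2 row(s).
- 1 b row(s) had no a match → kept, a columns NULL.

8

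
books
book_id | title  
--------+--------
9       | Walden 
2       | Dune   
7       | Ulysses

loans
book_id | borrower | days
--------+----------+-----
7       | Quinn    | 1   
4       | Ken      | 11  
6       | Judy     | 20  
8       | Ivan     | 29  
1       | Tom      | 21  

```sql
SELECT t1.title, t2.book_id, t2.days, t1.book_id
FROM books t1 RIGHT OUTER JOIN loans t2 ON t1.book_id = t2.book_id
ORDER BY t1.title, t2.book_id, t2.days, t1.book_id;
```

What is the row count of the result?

5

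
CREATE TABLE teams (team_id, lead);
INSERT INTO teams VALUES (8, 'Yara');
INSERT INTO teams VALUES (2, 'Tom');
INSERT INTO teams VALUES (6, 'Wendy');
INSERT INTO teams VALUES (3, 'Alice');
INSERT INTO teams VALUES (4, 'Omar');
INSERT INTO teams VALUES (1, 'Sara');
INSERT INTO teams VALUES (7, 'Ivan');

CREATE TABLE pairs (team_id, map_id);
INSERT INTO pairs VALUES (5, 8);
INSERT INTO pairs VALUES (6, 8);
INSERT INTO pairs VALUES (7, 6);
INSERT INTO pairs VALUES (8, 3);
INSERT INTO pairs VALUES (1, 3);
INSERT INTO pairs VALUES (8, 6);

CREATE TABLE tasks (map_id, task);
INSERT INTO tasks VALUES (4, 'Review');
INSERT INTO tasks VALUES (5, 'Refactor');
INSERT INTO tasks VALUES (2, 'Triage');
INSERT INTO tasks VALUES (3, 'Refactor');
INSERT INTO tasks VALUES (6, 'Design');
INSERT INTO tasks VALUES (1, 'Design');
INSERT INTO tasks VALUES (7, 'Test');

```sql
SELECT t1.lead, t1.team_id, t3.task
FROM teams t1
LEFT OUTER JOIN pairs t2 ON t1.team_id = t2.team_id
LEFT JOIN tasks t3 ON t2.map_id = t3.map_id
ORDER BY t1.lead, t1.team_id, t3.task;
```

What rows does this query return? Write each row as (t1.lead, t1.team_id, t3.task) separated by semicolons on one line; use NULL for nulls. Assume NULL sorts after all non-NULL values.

(Alice, 3, NULL); (Ivan, 7, Design); (Omar, 4, NULL); (Sara, 1, Refactor); (Tom, 2, NULL); (Wendy, 6, NULL); (Yara, 8, Design); (Yara, 8, Refactor)

Step 1 — t1 LEFT JOIN t2 on team_id → 8 row(s).
Then LEFT JOIN `tasks t3` on map_id: each of those 8 rows is kept; rows whose t2.map_id has no match in t3 get NULL for t3's columns.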